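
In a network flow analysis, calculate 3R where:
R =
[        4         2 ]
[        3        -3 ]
3R =
[       12         6 ]
[        9        -9 ]

Scalar multiplication is elementwise: (3R)[i][j] = 3 * R[i][j].
  (3R)[0][0] = 3 * (4) = 12
  (3R)[0][1] = 3 * (2) = 6
  (3R)[1][0] = 3 * (3) = 9
  (3R)[1][1] = 3 * (-3) = -9
3R =
[       12         6 ]
[        9        -9 ]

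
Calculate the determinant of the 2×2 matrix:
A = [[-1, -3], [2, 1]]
5

For A = [[a, b], [c, d]], det(A) = a*d - b*c.
det(A) = (-1)*(1) - (-3)*(2) = -1 - -6 = 5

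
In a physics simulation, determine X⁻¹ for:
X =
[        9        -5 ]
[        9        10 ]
det(X) = 135
X⁻¹ =
[     2/27      1/27 ]
[    -1/15      1/15 ]

For a 2×2 matrix X = [[a, b], [c, d]] with det(X) ≠ 0, X⁻¹ = (1/det(X)) * [[d, -b], [-c, a]].
det(X) = (9)*(10) - (-5)*(9) = 90 + 45 = 135.
X⁻¹ = (1/135) * [[10, 5], [-9, 9]].
Dividing each entry by 135 and reducing:
X⁻¹ =
[     2/27      1/27 ]
[    -1/15      1/15 ]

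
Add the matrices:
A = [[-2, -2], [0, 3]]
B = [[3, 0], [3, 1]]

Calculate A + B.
[[1, -2], [3, 4]]

Add corresponding elements:
(-2)+(3)=1
(-2)+(0)=-2
(0)+(3)=3
(3)+(1)=4
A + B = [[1, -2], [3, 4]]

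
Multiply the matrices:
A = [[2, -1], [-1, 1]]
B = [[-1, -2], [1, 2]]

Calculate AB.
[[-3, -6], [2, 4]]

Each entry (i,j) of AB = sum over k of A[i][k]*B[k][j].
(AB)[0][0] = (2)*(-1) + (-1)*(1) = -3
(AB)[0][1] = (2)*(-2) + (-1)*(2) = -6
(AB)[1][0] = (-1)*(-1) + (1)*(1) = 2
(AB)[1][1] = (-1)*(-2) + (1)*(2) = 4
AB = [[-3, -6], [2, 4]]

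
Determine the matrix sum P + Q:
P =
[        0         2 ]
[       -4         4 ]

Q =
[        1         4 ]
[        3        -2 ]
P + Q =
[        1         6 ]
[       -1         2 ]

Matrix addition is elementwise: (P+Q)[i][j] = P[i][j] + Q[i][j].
  (P+Q)[0][0] = (0) + (1) = 1
  (P+Q)[0][1] = (2) + (4) = 6
  (P+Q)[1][0] = (-4) + (3) = -1
  (P+Q)[1][1] = (4) + (-2) = 2
P + Q =
[        1         6 ]
[       -1         2 ]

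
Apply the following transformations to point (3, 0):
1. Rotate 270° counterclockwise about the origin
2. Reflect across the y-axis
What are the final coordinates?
(0, -3)

Step 1: Rotate 270° → (0, -3)
Step 2: Reflect across the y-axis → (0, -3)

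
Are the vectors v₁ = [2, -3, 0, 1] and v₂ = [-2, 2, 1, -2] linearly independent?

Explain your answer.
Yes, linearly independent

Two vectors are linearly dependent iff one is a scalar multiple of the other.
No single scalar k satisfies v₂ = k·v₁ (the ratios of corresponding entries disagree), so v₁ and v₂ are linearly independent.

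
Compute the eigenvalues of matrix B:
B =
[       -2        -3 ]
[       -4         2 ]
λ = -4, 4

Solve det(B - λI) = 0. For a 2×2 matrix the characteristic equation is λ² - (trace)λ + det = 0.
trace(B) = a + d = -2 + 2 = 0.
det(B) = a*d - b*c = (-2)*(2) - (-3)*(-4) = -4 - 12 = -16.
Characteristic equation: λ² - (0)λ + (-16) = 0.
Discriminant = (0)² - 4*(-16) = 0 + 64 = 64.
λ = (0 ± √64) / 2 = (0 ± 8) / 2 = -4, 4.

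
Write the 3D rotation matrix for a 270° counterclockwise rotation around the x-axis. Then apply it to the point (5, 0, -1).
R = [[1, 0, 0], [0, 0, 1], [0, -1, 0]]; R·(5, 0, -1) = (5, -1, 0)

Rotation matrix for 270° around x-axis:
cos(270°) = 0, sin(270°) = -1
R = [[1, 0, 0], [0, 0, 1], [0, -1, 0]]
Apply to (5, 0, -1): R·[5, 0, -1]ᵀ = (5, -1, 0)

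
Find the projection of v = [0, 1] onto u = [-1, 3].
[-3/10, 9/10]

The projection of v onto u is proj_u(v) = ((v·u) / (u·u)) · u.
v·u = (0)*(-1) + (1)*(3) = 3.
u·u = (-1)*(-1) + (3)*(3) = 10.
coefficient = 3 / 10 = 3/10.
proj_u(v) = 3/10 · [-1, 3] = [-3/10, 9/10].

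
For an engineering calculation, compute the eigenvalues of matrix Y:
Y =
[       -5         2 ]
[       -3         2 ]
λ = -4, 1

Solve det(Y - λI) = 0. For a 2×2 matrix the characteristic equation is λ² - (trace)λ + det = 0.
trace(Y) = a + d = -5 + 2 = -3.
det(Y) = a*d - b*c = (-5)*(2) - (2)*(-3) = -10 + 6 = -4.
Characteristic equation: λ² - (-3)λ + (-4) = 0.
Discriminant = (-3)² - 4*(-4) = 9 + 16 = 25.
λ = (-3 ± √25) / 2 = (-3 ± 5) / 2 = -4, 1.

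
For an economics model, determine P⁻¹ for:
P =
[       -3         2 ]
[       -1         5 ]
det(P) = -13
P⁻¹ =
[    -5/13      2/13 ]
[    -1/13      3/13 ]

For a 2×2 matrix P = [[a, b], [c, d]] with det(P) ≠ 0, P⁻¹ = (1/det(P)) * [[d, -b], [-c, a]].
det(P) = (-3)*(5) - (2)*(-1) = -15 + 2 = -13.
P⁻¹ = (1/-13) * [[5, -2], [1, -3]].
Dividing each entry by -13 and reducing:
P⁻¹ =
[    -5/13      2/13 ]
[    -1/13      3/13 ]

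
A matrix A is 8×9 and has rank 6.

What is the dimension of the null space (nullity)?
3

The rank-nullity theorem for an m×n matrix states:
rank(A) + nullity(A) = n (the number of columns).
Here n = 9 and rank(A) = 6, so nullity(A) = 9 - 6 = 3.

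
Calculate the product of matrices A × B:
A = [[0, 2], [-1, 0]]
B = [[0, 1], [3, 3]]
[[6, 6], [0, -1]]

Matrix multiplication:
C[0][0] = 0×0 + 2×3 = 6
C[0][1] = 0×1 + 2×3 = 6
C[1][0] = -1×0 + 0×3 = 0
C[1][1] = -1×1 + 0×3 = -1
Result: [[6, 6], [0, -1]]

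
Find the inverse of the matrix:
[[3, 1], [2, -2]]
[[1/4, 1/8], [1/4, -3/8]]

For [[a,b],[c,d]], inverse = (1/det)·[[d,-b],[-c,a]]
det = 3·-2 - 1·2 = -8
Inverse = (1/-8)·[[-2, -1], [-2, 3]]
        = [[1/4, 1/8], [1/4, -3/8]]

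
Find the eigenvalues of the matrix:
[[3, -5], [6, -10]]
λ = -7 and λ = 0

Characteristic equation: det(A - λI) = 0
λ² - (trace)λ + (det) = 0
λ² - (-7)λ + (0) = 0
λ² + 7λ + 0 = 0
Solving: λ = -7, 0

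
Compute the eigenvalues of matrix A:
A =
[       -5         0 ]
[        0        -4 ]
λ = -5, -4

Solve det(A - λI) = 0. For a 2×2 matrix the characteristic equation is λ² - (trace)λ + det = 0.
trace(A) = a + d = -5 - 4 = -9.
det(A) = a*d - b*c = (-5)*(-4) - (0)*(0) = 20 - 0 = 20.
Characteristic equation: λ² - (-9)λ + (20) = 0.
Discriminant = (-9)² - 4*(20) = 81 - 80 = 1.
λ = (-9 ± √1) / 2 = (-9 ± 1) / 2 = -5, -4.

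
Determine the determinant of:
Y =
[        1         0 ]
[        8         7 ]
det(Y) = 7

For a 2×2 matrix [[a, b], [c, d]], det = a*d - b*c.
det(Y) = (1)*(7) - (0)*(8) = 7 - 0 = 7.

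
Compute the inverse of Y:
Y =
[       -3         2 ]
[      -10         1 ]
det(Y) = 17
Y⁻¹ =
[     1/17     -2/17 ]
[    10/17     -3/17 ]

For a 2×2 matrix Y = [[a, b], [c, d]] with det(Y) ≠ 0, Y⁻¹ = (1/det(Y)) * [[d, -b], [-c, a]].
det(Y) = (-3)*(1) - (2)*(-10) = -3 + 20 = 17.
Y⁻¹ = (1/17) * [[1, -2], [10, -3]].
Dividing each entry by 17 and reducing:
Y⁻¹ =
[     1/17     -2/17 ]
[    10/17     -3/17 ]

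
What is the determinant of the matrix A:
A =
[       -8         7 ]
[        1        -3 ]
det(A) = 17

For a 2×2 matrix [[a, b], [c, d]], det = a*d - b*c.
det(A) = (-8)*(-3) - (7)*(1) = 24 - 7 = 17.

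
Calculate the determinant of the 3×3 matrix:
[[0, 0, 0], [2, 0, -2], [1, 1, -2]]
0

Expansion along first row:
det = 0·det([[0,-2],[1,-2]]) - 0·det([[2,-2],[1,-2]]) + 0·det([[2,0],[1,1]])
    = 0·(0·-2 - -2·1) - 0·(2·-2 - -2·1) + 0·(2·1 - 0·1)
    = 0·2 - 0·-2 + 0·2
    = 0 + 0 + 0 = 0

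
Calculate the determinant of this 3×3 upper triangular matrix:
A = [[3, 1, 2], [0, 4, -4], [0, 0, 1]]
12

The determinant of a triangular matrix is the product of its diagonal entries (the off-diagonal entries above the diagonal do not affect it).
det(A) = (3) * (4) * (1) = 12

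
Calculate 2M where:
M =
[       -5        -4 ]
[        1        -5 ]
2M =
[      -10        -8 ]
[        2       -10 ]

Scalar multiplication is elementwise: (2M)[i][j] = 2 * M[i][j].
  (2M)[0][0] = 2 * (-5) = -10
  (2M)[0][1] = 2 * (-4) = -8
  (2M)[1][0] = 2 * (1) = 2
  (2M)[1][1] = 2 * (-5) = -10
2M =
[      -10        -8 ]
[        2       -10 ]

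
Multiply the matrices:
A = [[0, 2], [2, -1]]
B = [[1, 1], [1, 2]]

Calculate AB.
[[2, 4], [1, 0]]

Each entry (i,j) of AB = sum over k of A[i][k]*B[k][j].
(AB)[0][0] = (0)*(1) + (2)*(1) = 2
(AB)[0][1] = (0)*(1) + (2)*(2) = 4
(AB)[1][0] = (2)*(1) + (-1)*(1) = 1
(AB)[1][1] = (2)*(1) + (-1)*(2) = 0
AB = [[2, 4], [1, 0]]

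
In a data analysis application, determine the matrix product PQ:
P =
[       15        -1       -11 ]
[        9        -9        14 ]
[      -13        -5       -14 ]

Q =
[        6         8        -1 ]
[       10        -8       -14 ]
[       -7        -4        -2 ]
PQ =
[      157       172        21 ]
[     -134        88        89 ]
[      -30        -8       111 ]

Matrix multiplication: (PQ)[i][j] = sum over k of P[i][k] * Q[k][j].
  (PQ)[0][0] = (15)*(6) + (-1)*(10) + (-11)*(-7) = 157
  (PQ)[0][1] = (15)*(8) + (-1)*(-8) + (-11)*(-4) = 172
  (PQ)[0][2] = (15)*(-1) + (-1)*(-14) + (-11)*(-2) = 21
  (PQ)[1][0] = (9)*(6) + (-9)*(10) + (14)*(-7) = -134
  (PQ)[1][1] = (9)*(8) + (-9)*(-8) + (14)*(-4) = 88
  (PQ)[1][2] = (9)*(-1) + (-9)*(-14) + (14)*(-2) = 89
  (PQ)[2][0] = (-13)*(6) + (-5)*(10) + (-14)*(-7) = -30
  (PQ)[2][1] = (-13)*(8) + (-5)*(-8) + (-14)*(-4) = -8
  (PQ)[2][2] = (-13)*(-1) + (-5)*(-14) + (-14)*(-2) = 111
PQ =
[      157       172        21 ]
[     -134        88        89 ]
[      -30        -8       111 ]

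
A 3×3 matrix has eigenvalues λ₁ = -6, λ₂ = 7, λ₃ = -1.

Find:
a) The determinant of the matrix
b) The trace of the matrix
det = 42, trace = 0

Two standard eigenvalue identities:
- det(A) equals the product of the eigenvalues (counted with multiplicity).
- trace(A) equals the sum of the eigenvalues.
det(A) = (-6)*(7)*(-1) = 42.
trace(A) = -6 + 7 - 1 = 0.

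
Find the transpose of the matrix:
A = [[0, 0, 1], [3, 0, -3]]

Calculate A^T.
[[0, 3], [0, 0], [1, -3]]

The transpose sends entry (i,j) to (j,i); rows become columns.
Row 0 of A: [0, 0, 1] -> column 0 of A^T.
Row 1 of A: [3, 0, -3] -> column 1 of A^T.
A^T = [[0, 3], [0, 0], [1, -3]]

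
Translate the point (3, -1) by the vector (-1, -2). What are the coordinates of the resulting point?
(2, -3)

Translation by (-1, -2):
x' = 3 + -1 = 2
y' = -1 + -2 = -3
Homogeneous matrix: [[1, 0, -1], [0, 1, -2], [0, 0, 1]]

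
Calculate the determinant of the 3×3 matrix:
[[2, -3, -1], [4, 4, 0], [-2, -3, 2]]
44

Expansion along first row:
det = 2·det([[4,0],[-3,2]]) - -3·det([[4,0],[-2,2]]) + -1·det([[4,4],[-2,-3]])
    = 2·(4·2 - 0·-3) - -3·(4·2 - 0·-2) + -1·(4·-3 - 4·-2)
    = 2·8 - -3·8 + -1·-4
    = 16 + 24 + 4 = 44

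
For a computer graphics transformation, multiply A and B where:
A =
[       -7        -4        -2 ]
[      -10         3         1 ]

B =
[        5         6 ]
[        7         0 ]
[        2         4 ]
AB =
[      -67       -50 ]
[      -27       -56 ]

Matrix multiplication: (AB)[i][j] = sum over k of A[i][k] * B[k][j].
  (AB)[0][0] = (-7)*(5) + (-4)*(7) + (-2)*(2) = -67
  (AB)[0][1] = (-7)*(6) + (-4)*(0) + (-2)*(4) = -50
  (AB)[1][0] = (-10)*(5) + (3)*(7) + (1)*(2) = -27
  (AB)[1][1] = (-10)*(6) + (3)*(0) + (1)*(4) = -56
AB =
[      -67       -50 ]
[      -27       -56 ]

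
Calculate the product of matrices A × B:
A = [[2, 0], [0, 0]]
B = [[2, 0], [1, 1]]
[[4, 0], [0, 0]]

Matrix multiplication:
C[0][0] = 2×2 + 0×1 = 4
C[0][1] = 2×0 + 0×1 = 0
C[1][0] = 0×2 + 0×1 = 0
C[1][1] = 0×0 + 0×1 = 0
Result: [[4, 0], [0, 0]]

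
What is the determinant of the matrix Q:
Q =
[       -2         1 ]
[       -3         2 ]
det(Q) = -1

For a 2×2 matrix [[a, b], [c, d]], det = a*d - b*c.
det(Q) = (-2)*(2) - (1)*(-3) = -4 + 3 = -1.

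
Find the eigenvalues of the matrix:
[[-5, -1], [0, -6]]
λ = -6 and λ = -5

Characteristic equation: det(A - λI) = 0
λ² - (trace)λ + (det) = 0
λ² - (-11)λ + (30) = 0
λ² + 11λ + 30 = 0
Solving: λ = -6, -5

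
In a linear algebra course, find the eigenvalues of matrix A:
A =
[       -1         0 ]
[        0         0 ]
λ = -1, 0

Solve det(A - λI) = 0. For a 2×2 matrix the characteristic equation is λ² - (trace)λ + det = 0.
trace(A) = a + d = -1 + 0 = -1.
det(A) = a*d - b*c = (-1)*(0) - (0)*(0) = 0 - 0 = 0.
Characteristic equation: λ² - (-1)λ + (0) = 0.
Discriminant = (-1)² - 4*(0) = 1 - 0 = 1.
λ = (-1 ± √1) / 2 = (-1 ± 1) / 2 = -1, 0.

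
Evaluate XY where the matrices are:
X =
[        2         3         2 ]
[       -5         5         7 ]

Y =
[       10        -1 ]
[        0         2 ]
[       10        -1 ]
XY =
[       40         2 ]
[       20         8 ]

Matrix multiplication: (XY)[i][j] = sum over k of X[i][k] * Y[k][j].
  (XY)[0][0] = (2)*(10) + (3)*(0) + (2)*(10) = 40
  (XY)[0][1] = (2)*(-1) + (3)*(2) + (2)*(-1) = 2
  (XY)[1][0] = (-5)*(10) + (5)*(0) + (7)*(10) = 20
  (XY)[1][1] = (-5)*(-1) + (5)*(2) + (7)*(-1) = 8
XY =
[       40         2 ]
[       20         8 ]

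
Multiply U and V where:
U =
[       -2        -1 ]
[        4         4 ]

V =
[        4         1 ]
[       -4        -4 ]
UV =
[       -4         2 ]
[        0       -12 ]

Matrix multiplication: (UV)[i][j] = sum over k of U[i][k] * V[k][j].
  (UV)[0][0] = (-2)*(4) + (-1)*(-4) = -4
  (UV)[0][1] = (-2)*(1) + (-1)*(-4) = 2
  (UV)[1][0] = (4)*(4) + (4)*(-4) = 0
  (UV)[1][1] = (4)*(1) + (4)*(-4) = -12
UV =
[       -4         2 ]
[        0       -12 ]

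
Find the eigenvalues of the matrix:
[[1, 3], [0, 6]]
λ = 1 and λ = 6

Characteristic equation: det(A - λI) = 0
λ² - (trace)λ + (det) = 0
λ² - (7)λ + (6) = 0
λ² - 7λ + 6 = 0
Solving: λ = 1, 6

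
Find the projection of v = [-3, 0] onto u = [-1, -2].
[-3/5, -6/5]

The projection of v onto u is proj_u(v) = ((v·u) / (u·u)) · u.
v·u = (-3)*(-1) + (0)*(-2) = 3.
u·u = (-1)*(-1) + (-2)*(-2) = 5.
coefficient = 3 / 5 = 3/5.
proj_u(v) = 3/5 · [-1, -2] = [-3/5, -6/5].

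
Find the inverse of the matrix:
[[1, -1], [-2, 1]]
[[-1, -1], [-2, -1]]

For [[a,b],[c,d]], inverse = (1/det)·[[d,-b],[-c,a]]
det = 1·1 - -1·-2 = -1
Inverse = (1/-1)·[[1, 1], [2, 1]]
        = [[-1, -1], [-2, -1]]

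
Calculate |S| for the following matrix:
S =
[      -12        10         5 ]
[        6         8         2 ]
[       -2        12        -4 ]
det(S) = 1312

Expand along row 0 (cofactor expansion): det(S) = a*(e*i - f*h) - b*(d*i - f*g) + c*(d*h - e*g), where the 3×3 is [[a, b, c], [d, e, f], [g, h, i]].
Minor M_00 = (8)*(-4) - (2)*(12) = -32 - 24 = -56.
Minor M_01 = (6)*(-4) - (2)*(-2) = -24 + 4 = -20.
Minor M_02 = (6)*(12) - (8)*(-2) = 72 + 16 = 88.
det(S) = (-12)*(-56) - (10)*(-20) + (5)*(88) = 672 + 200 + 440 = 1312.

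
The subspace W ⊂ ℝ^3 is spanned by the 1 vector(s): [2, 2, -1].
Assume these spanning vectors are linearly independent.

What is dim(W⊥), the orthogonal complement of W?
dim(W⊥) = 2

For any subspace W of ℝ^n, dim(W) + dim(W⊥) = n (the whole-space dimension).
Here the given 1 vectors are linearly independent, so dim(W) = 1.
Thus dim(W⊥) = n - dim(W) = 3 - 1 = 2.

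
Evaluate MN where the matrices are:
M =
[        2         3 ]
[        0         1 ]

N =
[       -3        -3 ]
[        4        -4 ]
MN =
[        6       -18 ]
[        4        -4 ]

Matrix multiplication: (MN)[i][j] = sum over k of M[i][k] * N[k][j].
  (MN)[0][0] = (2)*(-3) + (3)*(4) = 6
  (MN)[0][1] = (2)*(-3) + (3)*(-4) = -18
  (MN)[1][0] = (0)*(-3) + (1)*(4) = 4
  (MN)[1][1] = (0)*(-3) + (1)*(-4) = -4
MN =
[        6       -18 ]
[        4        -4 ]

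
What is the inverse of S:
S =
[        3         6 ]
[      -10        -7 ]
det(S) = 39
S⁻¹ =
[    -7/39     -2/13 ]
[    10/39      1/13 ]

For a 2×2 matrix S = [[a, b], [c, d]] with det(S) ≠ 0, S⁻¹ = (1/det(S)) * [[d, -b], [-c, a]].
det(S) = (3)*(-7) - (6)*(-10) = -21 + 60 = 39.
S⁻¹ = (1/39) * [[-7, -6], [10, 3]].
Dividing each entry by 39 and reducing:
S⁻¹ =
[    -7/39     -2/13 ]
[    10/39      1/13 ]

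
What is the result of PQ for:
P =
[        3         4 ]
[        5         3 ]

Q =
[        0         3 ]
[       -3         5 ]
PQ =
[      -12        29 ]
[       -9        30 ]

Matrix multiplication: (PQ)[i][j] = sum over k of P[i][k] * Q[k][j].
  (PQ)[0][0] = (3)*(0) + (4)*(-3) = -12
  (PQ)[0][1] = (3)*(3) + (4)*(5) = 29
  (PQ)[1][0] = (5)*(0) + (3)*(-3) = -9
  (PQ)[1][1] = (5)*(3) + (3)*(5) = 30
PQ =
[      -12        29 ]
[       -9        30 ]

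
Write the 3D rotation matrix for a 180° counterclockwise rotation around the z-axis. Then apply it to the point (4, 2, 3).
R = [[-1, 0, 0], [0, -1, 0], [0, 0, 1]]; R·(4, 2, 3) = (-4, -2, 3)

Rotation matrix for 180° around z-axis:
cos(180°) = -1, sin(180°) = 0
R = [[-1, 0, 0], [0, -1, 0], [0, 0, 1]]
Apply to (4, 2, 3): R·[4, 2, 3]ᵀ = (-4, -2, 3)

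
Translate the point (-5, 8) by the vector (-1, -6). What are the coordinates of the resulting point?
(-6, 2)

Translation by (-1, -6):
x' = -5 + -1 = -6
y' = 8 + -6 = 2
Homogeneous matrix: [[1, 0, -1], [0, 1, -6], [0, 0, 1]]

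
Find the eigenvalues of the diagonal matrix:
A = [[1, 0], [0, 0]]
λ₁ = 1, λ₂ = 0

The characteristic polynomial of A is det(A - λI) = (1 - λ)(0 - λ) = 0.
The roots are λ = 1 and λ = 0, so the eigenvalues are the diagonal entries.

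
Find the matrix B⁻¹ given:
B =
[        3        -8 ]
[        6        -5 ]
det(B) = 33
B⁻¹ =
[    -5/33      8/33 ]
[    -2/11      1/11 ]

For a 2×2 matrix B = [[a, b], [c, d]] with det(B) ≠ 0, B⁻¹ = (1/det(B)) * [[d, -b], [-c, a]].
det(B) = (3)*(-5) - (-8)*(6) = -15 + 48 = 33.
B⁻¹ = (1/33) * [[-5, 8], [-6, 3]].
Dividing each entry by 33 and reducing:
B⁻¹ =
[    -5/33      8/33 ]
[    -2/11      1/11 ]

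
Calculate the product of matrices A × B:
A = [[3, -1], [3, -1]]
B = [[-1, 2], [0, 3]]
[[-3, 3], [-3, 3]]

Matrix multiplication:
C[0][0] = 3×-1 + -1×0 = -3
C[0][1] = 3×2 + -1×3 = 3
C[1][0] = 3×-1 + -1×0 = -3
C[1][1] = 3×2 + -1×3 = 3
Result: [[-3, 3], [-3, 3]]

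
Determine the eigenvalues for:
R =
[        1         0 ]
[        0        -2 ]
λ = -2, 1

Solve det(R - λI) = 0. For a 2×2 matrix the characteristic equation is λ² - (trace)λ + det = 0.
trace(R) = a + d = 1 - 2 = -1.
det(R) = a*d - b*c = (1)*(-2) - (0)*(0) = -2 - 0 = -2.
Characteristic equation: λ² - (-1)λ + (-2) = 0.
Discriminant = (-1)² - 4*(-2) = 1 + 8 = 9.
λ = (-1 ± √9) / 2 = (-1 ± 3) / 2 = -2, 1.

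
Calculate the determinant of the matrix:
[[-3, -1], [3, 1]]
0

For a 2×2 matrix [[a, b], [c, d]], det = ad - bc
det = (-3)(1) - (-1)(3) = -3 - -3 = 0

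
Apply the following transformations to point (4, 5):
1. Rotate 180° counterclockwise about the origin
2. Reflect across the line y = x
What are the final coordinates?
(-5, -4)

Step 1: Rotate 180° → (-4, -5)
Step 2: Reflect across the line y = x → (-5, -4)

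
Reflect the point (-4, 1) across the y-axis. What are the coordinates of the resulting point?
(4, 1)

Reflection across y-axis: (-4, 1) → (4, 1)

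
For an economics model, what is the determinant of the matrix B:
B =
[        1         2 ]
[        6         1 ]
det(B) = -11

For a 2×2 matrix [[a, b], [c, d]], det = a*d - b*c.
det(B) = (1)*(1) - (2)*(6) = 1 - 12 = -11.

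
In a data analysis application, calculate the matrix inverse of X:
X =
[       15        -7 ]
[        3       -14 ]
det(X) = -189
X⁻¹ =
[     2/27     -1/27 ]
[     1/63     -5/63 ]

For a 2×2 matrix X = [[a, b], [c, d]] with det(X) ≠ 0, X⁻¹ = (1/det(X)) * [[d, -b], [-c, a]].
det(X) = (15)*(-14) - (-7)*(3) = -210 + 21 = -189.
X⁻¹ = (1/-189) * [[-14, 7], [-3, 15]].
Dividing each entry by -189 and reducing:
X⁻¹ =
[     2/27     -1/27 ]
[     1/63     -5/63 ]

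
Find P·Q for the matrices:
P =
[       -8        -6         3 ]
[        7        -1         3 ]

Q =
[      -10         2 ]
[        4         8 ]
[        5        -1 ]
PQ =
[       71       -67 ]
[      -59         3 ]

Matrix multiplication: (PQ)[i][j] = sum over k of P[i][k] * Q[k][j].
  (PQ)[0][0] = (-8)*(-10) + (-6)*(4) + (3)*(5) = 71
  (PQ)[0][1] = (-8)*(2) + (-6)*(8) + (3)*(-1) = -67
  (PQ)[1][0] = (7)*(-10) + (-1)*(4) + (3)*(5) = -59
  (PQ)[1][1] = (7)*(2) + (-1)*(8) + (3)*(-1) = 3
PQ =
[       71       -67 ]
[      -59         3 ]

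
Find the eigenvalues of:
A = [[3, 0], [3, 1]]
λ = 1, 3

Solve det(A - λI) = 0. For a 2×2 matrix this is λ² - (trace)λ + det = 0.
trace(A) = 3 + 1 = 4.
det(A) = (3)*(1) - (0)*(3) = 3 - 0 = 3.
Characteristic equation: λ² - (4)λ + (3) = 0.
Discriminant: (4)² - 4*(3) = 16 - 12 = 4.
Roots: λ = (4 ± √4) / 2 = 1, 3.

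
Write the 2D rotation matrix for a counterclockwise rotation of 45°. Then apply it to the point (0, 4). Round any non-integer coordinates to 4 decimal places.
R = [[√2/2, -√2/2], [√2/2, √2/2]]; R·(0, 4) = (-2.8284, 2.8284)

Rotation matrix formula: R(θ) = [[cos θ, -sin θ], [sin θ, cos θ]]
For θ = 45°:
cos(45°) = √2/2
sin(45°) = √2/2
R = [[√2/2, -√2/2], [√2/2, √2/2]]
Apply to (0, 4): [√2/2·0 + (-√2/2)·4, √2/2·0 + √2/2·4] = (-2.8284, 2.8284)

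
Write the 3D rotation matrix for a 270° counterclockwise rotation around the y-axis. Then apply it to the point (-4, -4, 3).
R = [[0, 0, -1], [0, 1, 0], [1, 0, 0]]; R·(-4, -4, 3) = (-3, -4, -4)

Rotation matrix for 270° around y-axis:
cos(270°) = 0, sin(270°) = -1
R = [[0, 0, -1], [0, 1, 0], [1, 0, 0]]
Apply to (-4, -4, 3): R·[-4, -4, 3]ᵀ = (-3, -4, -4)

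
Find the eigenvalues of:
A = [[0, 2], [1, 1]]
λ = -1, 2

Solve det(A - λI) = 0. For a 2×2 matrix this is λ² - (trace)λ + det = 0.
trace(A) = 0 + 1 = 1.
det(A) = (0)*(1) - (2)*(1) = 0 - 2 = -2.
Characteristic equation: λ² - (1)λ + (-2) = 0.
Discriminant: (1)² - 4*(-2) = 1 + 8 = 9.
Roots: λ = (1 ± √9) / 2 = -1, 2.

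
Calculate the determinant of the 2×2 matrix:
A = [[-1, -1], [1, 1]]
0

For A = [[a, b], [c, d]], det(A) = a*d - b*c.
det(A) = (-1)*(1) - (-1)*(1) = -1 - -1 = 0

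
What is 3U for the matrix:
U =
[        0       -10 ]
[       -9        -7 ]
3U =
[        0       -30 ]
[      -27       -21 ]

Scalar multiplication is elementwise: (3U)[i][j] = 3 * U[i][j].
  (3U)[0][0] = 3 * (0) = 0
  (3U)[0][1] = 3 * (-10) = -30
  (3U)[1][0] = 3 * (-9) = -27
  (3U)[1][1] = 3 * (-7) = -21
3U =
[        0       -30 ]
[      -27       -21 ]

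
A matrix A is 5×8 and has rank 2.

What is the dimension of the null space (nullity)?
6

The rank-nullity theorem for an m×n matrix states:
rank(A) + nullity(A) = n (the number of columns).
Here n = 8 and rank(A) = 2, so nullity(A) = 8 - 2 = 6.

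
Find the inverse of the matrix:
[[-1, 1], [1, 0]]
[[0, 1], [1, 1]]

For [[a,b],[c,d]], inverse = (1/det)·[[d,-b],[-c,a]]
det = -1·0 - 1·1 = -1
Inverse = (1/-1)·[[0, -1], [-1, -1]]
        = [[0, 1], [1, 1]]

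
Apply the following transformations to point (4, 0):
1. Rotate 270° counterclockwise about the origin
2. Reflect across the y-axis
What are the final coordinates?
(0, -4)

Step 1: Rotate 270° → (0, -4)
Step 2: Reflect across the y-axis → (0, -4)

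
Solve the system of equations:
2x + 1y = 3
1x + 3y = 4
x = 1, y = 1

Use elimination (row reduction):
Equation 1: 2x + 1y = 3.
Equation 2: 1x + 3y = 4.
Multiply Eq1 by 1 and Eq2 by 2: 2x + 1y = 3;  2x + 6y = 8.
Subtract: (5)y = 5, so y = 1.
Back-substitute into Eq1: 2x + 1*(1) = 3, so x = 1.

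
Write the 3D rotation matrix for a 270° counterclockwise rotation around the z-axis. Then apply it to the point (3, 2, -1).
R = [[0, 1, 0], [-1, 0, 0], [0, 0, 1]]; R·(3, 2, -1) = (2, -3, -1)

Rotation matrix for 270° around z-axis:
cos(270°) = 0, sin(270°) = -1
R = [[0, 1, 0], [-1, 0, 0], [0, 0, 1]]
Apply to (3, 2, -1): R·[3, 2, -1]ᵀ = (2, -3, -1)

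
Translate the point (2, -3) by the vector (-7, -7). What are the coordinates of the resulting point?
(-5, -10)

Translation by (-7, -7):
x' = 2 + -7 = -5
y' = -3 + -7 = -10
Homogeneous matrix: [[1, 0, -7], [0, 1, -7], [0, 0, 1]]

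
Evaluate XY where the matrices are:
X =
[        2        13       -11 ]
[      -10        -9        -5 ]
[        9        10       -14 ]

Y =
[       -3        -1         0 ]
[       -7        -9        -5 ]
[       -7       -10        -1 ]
XY =
[      -20        -9       -54 ]
[      128       141        50 ]
[        1        41       -36 ]

Matrix multiplication: (XY)[i][j] = sum over k of X[i][k] * Y[k][j].
  (XY)[0][0] = (2)*(-3) + (13)*(-7) + (-11)*(-7) = -20
  (XY)[0][1] = (2)*(-1) + (13)*(-9) + (-11)*(-10) = -9
  (XY)[0][2] = (2)*(0) + (13)*(-5) + (-11)*(-1) = -54
  (XY)[1][0] = (-10)*(-3) + (-9)*(-7) + (-5)*(-7) = 128
  (XY)[1][1] = (-10)*(-1) + (-9)*(-9) + (-5)*(-10) = 141
  (XY)[1][2] = (-10)*(0) + (-9)*(-5) + (-5)*(-1) = 50
  (XY)[2][0] = (9)*(-3) + (10)*(-7) + (-14)*(-7) = 1
  (XY)[2][1] = (9)*(-1) + (10)*(-9) + (-14)*(-10) = 41
  (XY)[2][2] = (9)*(0) + (10)*(-5) + (-14)*(-1) = -36
XY =
[      -20        -9       -54 ]
[      128       141        50 ]
[        1        41       -36 ]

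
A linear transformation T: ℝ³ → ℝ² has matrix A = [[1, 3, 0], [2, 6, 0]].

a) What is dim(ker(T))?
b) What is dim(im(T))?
dim(ker) = 2, dim(im) = 1

Observe that row 2 = 2 × row 1 (so the rows are linearly dependent).
Thus rank(A) = 1 (only one linearly independent row).
dim(im(T)) = rank(A) = 1.
By the rank-nullity theorem applied to T: ℝ³ → ℝ², rank(A) + nullity(A) = 3 (the domain dimension), so dim(ker(T)) = 3 - 1 = 2.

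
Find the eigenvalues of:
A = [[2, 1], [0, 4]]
λ = 2, 4

Solve det(A - λI) = 0. For a 2×2 matrix this is λ² - (trace)λ + det = 0.
trace(A) = 2 + 4 = 6.
det(A) = (2)*(4) - (1)*(0) = 8 - 0 = 8.
Characteristic equation: λ² - (6)λ + (8) = 0.
Discriminant: (6)² - 4*(8) = 36 - 32 = 4.
Roots: λ = (6 ± √4) / 2 = 2, 4.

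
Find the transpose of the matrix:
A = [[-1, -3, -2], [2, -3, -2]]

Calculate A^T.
[[-1, 2], [-3, -3], [-2, -2]]

The transpose sends entry (i,j) to (j,i); rows become columns.
Row 0 of A: [-1, -3, -2] -> column 0 of A^T.
Row 1 of A: [2, -3, -2] -> column 1 of A^T.
A^T = [[-1, 2], [-3, -3], [-2, -2]]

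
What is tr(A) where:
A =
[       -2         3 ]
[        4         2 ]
tr(A) = -2 + 2 = 0

The trace of a square matrix is the sum of its diagonal entries.
Diagonal entries of A: A[0][0] = -2, A[1][1] = 2.
tr(A) = -2 + 2 = 0.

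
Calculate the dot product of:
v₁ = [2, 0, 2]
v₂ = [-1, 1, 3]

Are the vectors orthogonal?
4, No

The dot product is the sum of products of corresponding components.
v₁·v₂ = (2)*(-1) + (0)*(1) + (2)*(3) = -2 + 0 + 6 = 4.
Two vectors are orthogonal iff their dot product is 0; here the dot product is 4, so the vectors are not orthogonal.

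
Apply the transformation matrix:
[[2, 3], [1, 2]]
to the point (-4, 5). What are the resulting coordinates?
(7, 6)

Matrix multiplication:
[[2, 3], [1, 2]] × [-4, 5]ᵀ
= [2×-4 + 3×5, 1×-4 + 2×5]ᵀ
= [7.0000, 6.0000]ᵀ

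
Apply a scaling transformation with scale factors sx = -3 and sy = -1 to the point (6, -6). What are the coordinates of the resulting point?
(-18, 6)

Scaling matrix:
[[-3, 0], [0, -1]]
Result: (6 × -3, -6 × -1) = (-18, 6)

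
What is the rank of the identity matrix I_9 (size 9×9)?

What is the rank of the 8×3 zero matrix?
rank(I_9) = 9, rank(0) = 0

The identity I_9 has 9 columns that are the standard basis vectors e_1, …, e_9. These are linearly independent, so all 9 columns are pivots and rank(I_9) = 9.
The 8×3 zero matrix has every entry zero, so every row is the zero row and there are no pivots; rank(0) = 0.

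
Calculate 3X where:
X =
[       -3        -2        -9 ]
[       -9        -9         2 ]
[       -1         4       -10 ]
3X =
[       -9        -6       -27 ]
[      -27       -27         6 ]
[       -3        12       -30 ]

Scalar multiplication is elementwise: (3X)[i][j] = 3 * X[i][j].
  (3X)[0][0] = 3 * (-3) = -9
  (3X)[0][1] = 3 * (-2) = -6
  (3X)[0][2] = 3 * (-9) = -27
  (3X)[1][0] = 3 * (-9) = -27
  (3X)[1][1] = 3 * (-9) = -27
  (3X)[1][2] = 3 * (2) = 6
  (3X)[2][0] = 3 * (-1) = -3
  (3X)[2][1] = 3 * (4) = 12
  (3X)[2][2] = 3 * (-10) = -30
3X =
[       -9        -6       -27 ]
[      -27       -27         6 ]
[       -3        12       -30 ]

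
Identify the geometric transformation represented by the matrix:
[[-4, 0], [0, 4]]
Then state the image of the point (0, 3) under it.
non-uniform scaling by (-4, 4); image of (0, 3) is (0, 12)

This is diagonal with distinct entries, so it scales the x-axis by -4 and the y-axis by 4.
The matrix [[-4, 0], [0, 4]] represents: non-uniform scaling by (-4, 4).
Applying it to (0, 3): [-4·0 + 0·3, 0·0 + 4·3] = (0, 12).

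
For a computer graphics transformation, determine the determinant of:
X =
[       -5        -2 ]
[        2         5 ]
det(X) = -21

For a 2×2 matrix [[a, b], [c, d]], det = a*d - b*c.
det(X) = (-5)*(5) - (-2)*(2) = -25 + 4 = -21.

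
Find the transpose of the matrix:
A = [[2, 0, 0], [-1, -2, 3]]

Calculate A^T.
[[2, -1], [0, -2], [0, 3]]

The transpose sends entry (i,j) to (j,i); rows become columns.
Row 0 of A: [2, 0, 0] -> column 0 of A^T.
Row 1 of A: [-1, -2, 3] -> column 1 of A^T.
A^T = [[2, -1], [0, -2], [0, 3]]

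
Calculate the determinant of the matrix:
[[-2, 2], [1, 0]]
-2

For a 2×2 matrix [[a, b], [c, d]], det = ad - bc
det = (-2)(0) - (2)(1) = 0 - 2 = -2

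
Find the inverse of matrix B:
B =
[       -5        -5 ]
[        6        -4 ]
det(B) = 50
B⁻¹ =
[    -2/25      1/10 ]
[    -3/25     -1/10 ]

For a 2×2 matrix B = [[a, b], [c, d]] with det(B) ≠ 0, B⁻¹ = (1/det(B)) * [[d, -b], [-c, a]].
det(B) = (-5)*(-4) - (-5)*(6) = 20 + 30 = 50.
B⁻¹ = (1/50) * [[-4, 5], [-6, -5]].
Dividing each entry by 50 and reducing:
B⁻¹ =
[    -2/25      1/10 ]
[    -3/25     -1/10 ]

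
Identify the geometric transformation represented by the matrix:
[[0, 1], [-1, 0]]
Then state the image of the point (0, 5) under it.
rotation by 90° clockwise (i.e., 270° counterclockwise); image of (0, 5) is (5, 0)

This matches the form [[cos θ, -sin θ], [sin θ, cos θ]] of a rotation matrix; reading off cos θ and sin θ gives the angle.
The matrix [[0, 1], [-1, 0]] represents: rotation by 90° clockwise (i.e., 270° counterclockwise).
Applying it to (0, 5): [0·0 + 1·5, -1·0 + 0·5] = (5, 0).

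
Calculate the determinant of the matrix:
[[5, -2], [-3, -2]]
-16

For a 2×2 matrix [[a, b], [c, d]], det = ad - bc
det = (5)(-2) - (-2)(-3) = -10 - 6 = -16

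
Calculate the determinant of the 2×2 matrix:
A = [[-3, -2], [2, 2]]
-2

For A = [[a, b], [c, d]], det(A) = a*d - b*c.
det(A) = (-3)*(2) - (-2)*(2) = -6 - -4 = -2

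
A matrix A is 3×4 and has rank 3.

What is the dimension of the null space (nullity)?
1

The rank-nullity theorem for an m×n matrix states:
rank(A) + nullity(A) = n (the number of columns).
Here n = 4 and rank(A) = 3, so nullity(A) = 4 - 3 = 1.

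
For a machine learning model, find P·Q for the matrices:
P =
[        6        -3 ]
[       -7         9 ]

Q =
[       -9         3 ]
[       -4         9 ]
PQ =
[      -42        -9 ]
[       27        60 ]

Matrix multiplication: (PQ)[i][j] = sum over k of P[i][k] * Q[k][j].
  (PQ)[0][0] = (6)*(-9) + (-3)*(-4) = -42
  (PQ)[0][1] = (6)*(3) + (-3)*(9) = -9
  (PQ)[1][0] = (-7)*(-9) + (9)*(-4) = 27
  (PQ)[1][1] = (-7)*(3) + (9)*(9) = 60
PQ =
[      -42        -9 ]
[       27        60 ]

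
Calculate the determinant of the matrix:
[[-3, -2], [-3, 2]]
-12

For a 2×2 matrix [[a, b], [c, d]], det = ad - bc
det = (-3)(2) - (-2)(-3) = -6 - 6 = -12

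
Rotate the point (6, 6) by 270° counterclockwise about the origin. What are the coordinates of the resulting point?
(6, -6)

Rotation matrix R(θ) = [[cos θ, -sin θ], [sin θ, cos θ]]; for θ = 270°:
R = [[0, 1], [-1, 0]]
Result: R × [6, 6]ᵀ = [0·6 + (1)·6, -1·6 + (0)·6]ᵀ = (6, -6)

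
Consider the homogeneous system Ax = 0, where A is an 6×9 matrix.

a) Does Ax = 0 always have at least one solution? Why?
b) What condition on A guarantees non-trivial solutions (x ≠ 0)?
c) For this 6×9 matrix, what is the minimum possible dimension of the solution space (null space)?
a) Yes, x = 0 is always a solution. b) When A has linearly dependent columns (rank < n). c) Minimum nullity = 3.

a) x = 0 satisfies A·0 = 0, so the zero vector is always a solution.
b) Non-trivial solutions exist iff the columns of A are linearly dependent, equivalently rank(A) < n (the number of columns).
c) By rank-nullity, rank(A) + nullity(A) = n = 9. Since A has only 6 rows, rank(A) ≤ 6, so nullity(A) ≥ 9 - 6 = 3.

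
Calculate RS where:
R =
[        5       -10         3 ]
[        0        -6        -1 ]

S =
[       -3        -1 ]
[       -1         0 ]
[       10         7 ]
RS =
[       25        16 ]
[       -4        -7 ]

Matrix multiplication: (RS)[i][j] = sum over k of R[i][k] * S[k][j].
  (RS)[0][0] = (5)*(-3) + (-10)*(-1) + (3)*(10) = 25
  (RS)[0][1] = (5)*(-1) + (-10)*(0) + (3)*(7) = 16
  (RS)[1][0] = (0)*(-3) + (-6)*(-1) + (-1)*(10) = -4
  (RS)[1][1] = (0)*(-1) + (-6)*(0) + (-1)*(7) = -7
RS =
[       25        16 ]
[       -4        -7 ]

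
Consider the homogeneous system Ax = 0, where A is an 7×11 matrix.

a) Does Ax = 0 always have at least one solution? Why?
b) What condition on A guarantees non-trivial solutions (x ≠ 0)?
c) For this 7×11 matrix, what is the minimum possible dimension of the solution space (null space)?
a) Yes, x = 0 is always a solution. b) When A has linearly dependent columns (rank < n). c) Minimum nullity = 4.

a) x = 0 satisfies A·0 = 0, so the zero vector is always a solution.
b) Non-trivial solutions exist iff the columns of A are linearly dependent, equivalently rank(A) < n (the number of columns).
c) By rank-nullity, rank(A) + nullity(A) = n = 11. Since A has only 7 rows, rank(A) ≤ 7, so nullity(A) ≥ 11 - 7 = 4.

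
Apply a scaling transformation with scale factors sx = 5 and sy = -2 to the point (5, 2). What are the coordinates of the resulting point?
(25, -4)

Scaling matrix:
[[5, 0], [0, -2]]
Result: (5 × 5, 2 × -2) = (25, -4)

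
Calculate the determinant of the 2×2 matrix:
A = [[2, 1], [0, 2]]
4

For A = [[a, b], [c, d]], det(A) = a*d - b*c.
det(A) = (2)*(2) - (1)*(0) = 4 - 0 = 4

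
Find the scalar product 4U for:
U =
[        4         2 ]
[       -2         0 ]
4U =
[       16         8 ]
[       -8         0 ]

Scalar multiplication is elementwise: (4U)[i][j] = 4 * U[i][j].
  (4U)[0][0] = 4 * (4) = 16
  (4U)[0][1] = 4 * (2) = 8
  (4U)[1][0] = 4 * (-2) = -8
  (4U)[1][1] = 4 * (0) = 0
4U =
[       16         8 ]
[       -8         0 ]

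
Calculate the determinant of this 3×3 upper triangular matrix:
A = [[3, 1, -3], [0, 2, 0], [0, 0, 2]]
12

The determinant of a triangular matrix is the product of its diagonal entries (the off-diagonal entries above the diagonal do not affect it).
det(A) = (3) * (2) * (2) = 12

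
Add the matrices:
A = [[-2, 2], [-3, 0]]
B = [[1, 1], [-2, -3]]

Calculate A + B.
[[-1, 3], [-5, -3]]

Add corresponding elements:
(-2)+(1)=-1
(2)+(1)=3
(-3)+(-2)=-5
(0)+(-3)=-3
A + B = [[-1, 3], [-5, -3]]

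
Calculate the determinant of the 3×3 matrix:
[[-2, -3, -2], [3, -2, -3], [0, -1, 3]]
51

Expansion along first row:
det = -2·det([[-2,-3],[-1,3]]) - -3·det([[3,-3],[0,3]]) + -2·det([[3,-2],[0,-1]])
    = -2·(-2·3 - -3·-1) - -3·(3·3 - -3·0) + -2·(3·-1 - -2·0)
    = -2·-9 - -3·9 + -2·-3
    = 18 + 27 + 6 = 51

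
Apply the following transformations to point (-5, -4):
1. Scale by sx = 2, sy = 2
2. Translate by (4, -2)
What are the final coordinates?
(-6, -10)

Step 1: Scale (-5, -4) by (sx, sy) = (2, 2) → (-10, -8)
Step 2: Translate by (4, -2) → (-6, -10)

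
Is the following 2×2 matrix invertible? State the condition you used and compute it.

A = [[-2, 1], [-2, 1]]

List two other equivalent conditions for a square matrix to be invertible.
No, not invertible; det(A) = 0 (two rows are equal, so the rows are linearly dependent). Equivalent conditions (failing for this A): rank(A) < 2; Ax = 0 has non-trivial solutions; 0 is an eigenvalue; the columns are linearly dependent.

To check invertibility, compute det(A).
In this matrix, row 0 and the last row are identical, so one row is a scalar multiple of another and the rows are linearly dependent.
A matrix with linearly dependent rows has det = 0 and is not invertible.
Equivalent failed conditions:
- rank(A) < 2.
- Ax = 0 has non-trivial solutions.
- 0 is an eigenvalue.
- The columns are linearly dependent.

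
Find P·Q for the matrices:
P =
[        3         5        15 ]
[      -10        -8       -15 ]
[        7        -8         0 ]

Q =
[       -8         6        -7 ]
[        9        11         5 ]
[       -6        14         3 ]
PQ =
[      -69       283        49 ]
[       98      -358       -15 ]
[     -128       -46       -89 ]

Matrix multiplication: (PQ)[i][j] = sum over k of P[i][k] * Q[k][j].
  (PQ)[0][0] = (3)*(-8) + (5)*(9) + (15)*(-6) = -69
  (PQ)[0][1] = (3)*(6) + (5)*(11) + (15)*(14) = 283
  (PQ)[0][2] = (3)*(-7) + (5)*(5) + (15)*(3) = 49
  (PQ)[1][0] = (-10)*(-8) + (-8)*(9) + (-15)*(-6) = 98
  (PQ)[1][1] = (-10)*(6) + (-8)*(11) + (-15)*(14) = -358
  (PQ)[1][2] = (-10)*(-7) + (-8)*(5) + (-15)*(3) = -15
  (PQ)[2][0] = (7)*(-8) + (-8)*(9) + (0)*(-6) = -128
  (PQ)[2][1] = (7)*(6) + (-8)*(11) + (0)*(14) = -46
  (PQ)[2][2] = (7)*(-7) + (-8)*(5) + (0)*(3) = -89
PQ =
[      -69       283        49 ]
[       98      -358       -15 ]
[     -128       -46       -89 ]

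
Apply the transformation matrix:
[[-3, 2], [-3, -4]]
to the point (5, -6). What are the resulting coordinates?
(-27, 9)

Matrix multiplication:
[[-3, 2], [-3, -4]] × [5, -6]ᵀ
= [-3×5 + 2×-6, -3×5 + -4×-6]ᵀ
= [-27.0000, 9.0000]ᵀ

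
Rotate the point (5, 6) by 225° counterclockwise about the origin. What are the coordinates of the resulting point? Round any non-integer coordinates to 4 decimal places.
(0.7071, -7.7782)

Rotation matrix R(θ) = [[cos θ, -sin θ], [sin θ, cos θ]]; for θ = 225°:
R = [[-√2/2, √2/2], [-√2/2, -√2/2]]
Result: R × [5, 6]ᵀ = [-√2/2·5 + (√2/2)·6, -√2/2·5 + (-√2/2)·6]ᵀ = (0.7071, -7.7782)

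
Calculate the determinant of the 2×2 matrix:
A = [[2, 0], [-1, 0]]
0

For A = [[a, b], [c, d]], det(A) = a*d - b*c.
det(A) = (2)*(0) - (0)*(-1) = 0 - 0 = 0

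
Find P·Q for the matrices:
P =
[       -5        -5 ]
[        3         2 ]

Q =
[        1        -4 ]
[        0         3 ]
PQ =
[       -5         5 ]
[        3        -6 ]

Matrix multiplication: (PQ)[i][j] = sum over k of P[i][k] * Q[k][j].
  (PQ)[0][0] = (-5)*(1) + (-5)*(0) = -5
  (PQ)[0][1] = (-5)*(-4) + (-5)*(3) = 5
  (PQ)[1][0] = (3)*(1) + (2)*(0) = 3
  (PQ)[1][1] = (3)*(-4) + (2)*(3) = -6
PQ =
[       -5         5 ]
[        3        -6 ]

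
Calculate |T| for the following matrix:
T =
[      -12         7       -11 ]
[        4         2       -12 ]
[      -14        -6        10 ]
det(T) = 1476

Expand along row 0 (cofactor expansion): det(T) = a*(e*i - f*h) - b*(d*i - f*g) + c*(d*h - e*g), where the 3×3 is [[a, b, c], [d, e, f], [g, h, i]].
Minor M_00 = (2)*(10) - (-12)*(-6) = 20 - 72 = -52.
Minor M_01 = (4)*(10) - (-12)*(-14) = 40 - 168 = -128.
Minor M_02 = (4)*(-6) - (2)*(-14) = -24 + 28 = 4.
det(T) = (-12)*(-52) - (7)*(-128) + (-11)*(4) = 624 + 896 - 44 = 1476.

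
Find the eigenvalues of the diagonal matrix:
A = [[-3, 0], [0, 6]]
λ₁ = -3, λ₂ = 6

The characteristic polynomial of A is det(A - λI) = (-3 - λ)(6 - λ) = 0.
The roots are λ = -3 and λ = 6, so the eigenvalues are the diagonal entries.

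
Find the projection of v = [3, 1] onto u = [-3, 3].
[1, -1]

The projection of v onto u is proj_u(v) = ((v·u) / (u·u)) · u.
v·u = (3)*(-3) + (1)*(3) = -6.
u·u = (-3)*(-3) + (3)*(3) = 18.
coefficient = -6 / 18 = -1/3.
proj_u(v) = -1/3 · [-3, 3] = [1, -1].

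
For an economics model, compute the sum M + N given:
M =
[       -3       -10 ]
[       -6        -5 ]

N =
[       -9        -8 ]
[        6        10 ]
M + N =
[      -12       -18 ]
[        0         5 ]

Matrix addition is elementwise: (M+N)[i][j] = M[i][j] + N[i][j].
  (M+N)[0][0] = (-3) + (-9) = -12
  (M+N)[0][1] = (-10) + (-8) = -18
  (M+N)[1][0] = (-6) + (6) = 0
  (M+N)[1][1] = (-5) + (10) = 5
M + N =
[      -12       -18 ]
[        0         5 ]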